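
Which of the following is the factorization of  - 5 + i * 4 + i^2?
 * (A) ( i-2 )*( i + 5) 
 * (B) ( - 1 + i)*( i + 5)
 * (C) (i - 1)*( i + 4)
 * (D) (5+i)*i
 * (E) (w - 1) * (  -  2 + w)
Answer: B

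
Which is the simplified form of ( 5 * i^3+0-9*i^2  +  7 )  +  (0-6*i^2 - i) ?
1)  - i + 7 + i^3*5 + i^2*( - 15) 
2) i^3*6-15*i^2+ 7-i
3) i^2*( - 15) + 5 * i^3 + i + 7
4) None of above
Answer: 1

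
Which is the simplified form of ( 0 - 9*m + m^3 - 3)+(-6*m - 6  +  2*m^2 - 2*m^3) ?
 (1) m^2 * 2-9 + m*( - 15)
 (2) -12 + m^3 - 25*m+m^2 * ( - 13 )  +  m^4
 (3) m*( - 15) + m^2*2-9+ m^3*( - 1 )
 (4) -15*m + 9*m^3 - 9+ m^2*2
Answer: 3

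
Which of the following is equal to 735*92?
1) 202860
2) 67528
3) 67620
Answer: 3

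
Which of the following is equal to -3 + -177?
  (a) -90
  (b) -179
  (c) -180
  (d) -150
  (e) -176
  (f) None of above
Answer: c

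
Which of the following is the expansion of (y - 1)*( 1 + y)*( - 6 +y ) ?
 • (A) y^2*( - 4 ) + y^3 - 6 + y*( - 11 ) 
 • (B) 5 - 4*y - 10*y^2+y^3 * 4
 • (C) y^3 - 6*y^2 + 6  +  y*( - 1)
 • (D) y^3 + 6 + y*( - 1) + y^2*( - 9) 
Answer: C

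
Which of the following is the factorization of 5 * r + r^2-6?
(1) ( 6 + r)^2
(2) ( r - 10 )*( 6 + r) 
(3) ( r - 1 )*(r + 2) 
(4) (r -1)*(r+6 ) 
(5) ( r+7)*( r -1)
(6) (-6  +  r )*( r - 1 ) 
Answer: 4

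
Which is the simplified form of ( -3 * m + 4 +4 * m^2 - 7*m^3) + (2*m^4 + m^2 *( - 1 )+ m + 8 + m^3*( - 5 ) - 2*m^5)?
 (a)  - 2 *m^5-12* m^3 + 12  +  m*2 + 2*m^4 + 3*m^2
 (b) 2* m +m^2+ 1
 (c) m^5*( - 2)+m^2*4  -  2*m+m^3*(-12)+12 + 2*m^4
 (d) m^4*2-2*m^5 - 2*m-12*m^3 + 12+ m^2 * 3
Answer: d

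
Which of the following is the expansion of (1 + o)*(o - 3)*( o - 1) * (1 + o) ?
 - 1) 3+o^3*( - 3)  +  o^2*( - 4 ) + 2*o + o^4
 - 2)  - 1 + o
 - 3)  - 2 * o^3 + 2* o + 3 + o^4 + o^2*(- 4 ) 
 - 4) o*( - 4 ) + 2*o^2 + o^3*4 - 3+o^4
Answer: 3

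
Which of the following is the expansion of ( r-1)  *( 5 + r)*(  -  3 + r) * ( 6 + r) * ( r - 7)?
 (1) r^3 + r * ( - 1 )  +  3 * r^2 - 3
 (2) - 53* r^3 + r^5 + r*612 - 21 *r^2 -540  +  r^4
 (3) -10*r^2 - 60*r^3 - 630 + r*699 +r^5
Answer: 3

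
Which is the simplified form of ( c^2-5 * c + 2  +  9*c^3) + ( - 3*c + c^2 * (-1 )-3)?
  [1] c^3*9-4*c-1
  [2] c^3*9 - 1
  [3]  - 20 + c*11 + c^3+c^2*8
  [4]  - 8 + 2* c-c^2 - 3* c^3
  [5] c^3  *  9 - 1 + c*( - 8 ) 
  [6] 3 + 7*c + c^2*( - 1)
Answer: 5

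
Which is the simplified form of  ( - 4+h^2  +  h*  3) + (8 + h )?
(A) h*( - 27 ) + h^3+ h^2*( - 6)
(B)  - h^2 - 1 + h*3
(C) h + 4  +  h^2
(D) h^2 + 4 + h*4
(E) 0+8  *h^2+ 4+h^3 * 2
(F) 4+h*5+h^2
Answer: D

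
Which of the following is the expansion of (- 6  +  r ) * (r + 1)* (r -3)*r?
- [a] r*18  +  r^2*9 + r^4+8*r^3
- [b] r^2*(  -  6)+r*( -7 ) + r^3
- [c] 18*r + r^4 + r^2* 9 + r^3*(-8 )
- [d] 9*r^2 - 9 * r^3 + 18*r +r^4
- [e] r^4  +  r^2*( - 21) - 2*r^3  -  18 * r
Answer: c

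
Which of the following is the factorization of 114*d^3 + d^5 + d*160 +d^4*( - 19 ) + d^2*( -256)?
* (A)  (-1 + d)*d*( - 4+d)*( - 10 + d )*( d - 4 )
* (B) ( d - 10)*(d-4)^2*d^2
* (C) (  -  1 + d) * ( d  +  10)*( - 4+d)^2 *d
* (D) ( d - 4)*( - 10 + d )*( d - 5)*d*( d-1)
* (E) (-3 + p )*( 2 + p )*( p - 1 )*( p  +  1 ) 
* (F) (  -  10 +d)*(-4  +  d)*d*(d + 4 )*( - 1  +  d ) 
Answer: A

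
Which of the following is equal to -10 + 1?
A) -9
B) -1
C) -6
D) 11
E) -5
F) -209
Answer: A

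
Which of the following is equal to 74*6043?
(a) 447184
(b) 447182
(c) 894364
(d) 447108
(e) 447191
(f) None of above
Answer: b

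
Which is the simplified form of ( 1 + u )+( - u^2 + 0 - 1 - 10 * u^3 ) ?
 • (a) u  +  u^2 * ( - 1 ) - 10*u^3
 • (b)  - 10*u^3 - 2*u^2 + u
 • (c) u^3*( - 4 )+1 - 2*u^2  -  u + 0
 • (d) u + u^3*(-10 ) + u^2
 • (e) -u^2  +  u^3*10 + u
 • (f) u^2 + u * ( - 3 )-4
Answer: a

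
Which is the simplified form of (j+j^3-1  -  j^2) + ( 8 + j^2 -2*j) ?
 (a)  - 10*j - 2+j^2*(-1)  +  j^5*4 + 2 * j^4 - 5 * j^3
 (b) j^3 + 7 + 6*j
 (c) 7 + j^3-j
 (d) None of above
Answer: c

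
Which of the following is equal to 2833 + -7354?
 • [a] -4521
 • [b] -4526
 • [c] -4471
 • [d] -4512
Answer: a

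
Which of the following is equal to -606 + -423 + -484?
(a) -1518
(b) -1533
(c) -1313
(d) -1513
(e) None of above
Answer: d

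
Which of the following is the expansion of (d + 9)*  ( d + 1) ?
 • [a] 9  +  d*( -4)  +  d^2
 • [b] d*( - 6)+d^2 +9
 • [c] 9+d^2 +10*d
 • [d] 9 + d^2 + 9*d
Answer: c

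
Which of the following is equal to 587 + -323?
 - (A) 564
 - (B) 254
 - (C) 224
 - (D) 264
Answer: D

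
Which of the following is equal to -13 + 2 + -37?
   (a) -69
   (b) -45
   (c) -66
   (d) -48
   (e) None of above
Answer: d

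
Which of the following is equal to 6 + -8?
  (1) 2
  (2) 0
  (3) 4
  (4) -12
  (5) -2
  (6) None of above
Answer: 5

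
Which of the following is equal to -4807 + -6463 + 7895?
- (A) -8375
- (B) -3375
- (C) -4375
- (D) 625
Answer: B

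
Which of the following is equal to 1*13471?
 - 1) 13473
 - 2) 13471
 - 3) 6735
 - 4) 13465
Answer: 2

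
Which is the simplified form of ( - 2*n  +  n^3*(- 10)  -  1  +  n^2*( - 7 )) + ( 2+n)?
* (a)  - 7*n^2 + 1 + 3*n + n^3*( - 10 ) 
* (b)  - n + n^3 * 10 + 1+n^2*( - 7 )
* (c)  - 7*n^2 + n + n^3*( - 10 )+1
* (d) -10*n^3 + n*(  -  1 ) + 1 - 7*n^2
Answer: d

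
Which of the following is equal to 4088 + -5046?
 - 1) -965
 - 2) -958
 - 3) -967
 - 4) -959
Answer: 2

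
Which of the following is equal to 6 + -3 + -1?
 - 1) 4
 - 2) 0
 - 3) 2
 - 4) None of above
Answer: 3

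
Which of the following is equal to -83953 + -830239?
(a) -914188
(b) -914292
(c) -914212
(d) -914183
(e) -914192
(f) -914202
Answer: e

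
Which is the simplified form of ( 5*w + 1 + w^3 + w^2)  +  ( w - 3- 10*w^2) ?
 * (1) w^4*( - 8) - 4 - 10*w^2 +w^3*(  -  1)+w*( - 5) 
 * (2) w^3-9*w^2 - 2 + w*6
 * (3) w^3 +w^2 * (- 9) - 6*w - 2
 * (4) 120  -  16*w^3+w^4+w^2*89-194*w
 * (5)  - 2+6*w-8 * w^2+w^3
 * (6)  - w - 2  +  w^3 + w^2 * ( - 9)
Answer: 2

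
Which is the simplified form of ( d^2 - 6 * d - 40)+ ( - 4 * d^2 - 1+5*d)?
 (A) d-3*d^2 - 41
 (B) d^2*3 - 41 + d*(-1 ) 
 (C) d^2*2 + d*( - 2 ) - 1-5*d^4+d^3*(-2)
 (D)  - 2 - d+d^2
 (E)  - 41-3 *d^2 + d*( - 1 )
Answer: E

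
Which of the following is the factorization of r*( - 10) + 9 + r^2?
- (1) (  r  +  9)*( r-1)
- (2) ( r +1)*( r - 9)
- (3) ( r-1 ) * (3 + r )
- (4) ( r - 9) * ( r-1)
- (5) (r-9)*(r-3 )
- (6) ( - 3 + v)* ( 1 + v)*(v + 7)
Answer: 4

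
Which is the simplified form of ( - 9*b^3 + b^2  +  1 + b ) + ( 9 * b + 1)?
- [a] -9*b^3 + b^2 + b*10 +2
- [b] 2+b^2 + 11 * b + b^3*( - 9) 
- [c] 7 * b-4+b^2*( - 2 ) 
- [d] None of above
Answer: a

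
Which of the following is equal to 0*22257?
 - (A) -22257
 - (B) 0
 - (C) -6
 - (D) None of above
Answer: B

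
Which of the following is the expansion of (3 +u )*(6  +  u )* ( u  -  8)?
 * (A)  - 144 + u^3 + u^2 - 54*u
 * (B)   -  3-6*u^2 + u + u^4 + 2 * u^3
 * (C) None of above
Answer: A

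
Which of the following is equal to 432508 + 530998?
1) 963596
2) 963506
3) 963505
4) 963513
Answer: 2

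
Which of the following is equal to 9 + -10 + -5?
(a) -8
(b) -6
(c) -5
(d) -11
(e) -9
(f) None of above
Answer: b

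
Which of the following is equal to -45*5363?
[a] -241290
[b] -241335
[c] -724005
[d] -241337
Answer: b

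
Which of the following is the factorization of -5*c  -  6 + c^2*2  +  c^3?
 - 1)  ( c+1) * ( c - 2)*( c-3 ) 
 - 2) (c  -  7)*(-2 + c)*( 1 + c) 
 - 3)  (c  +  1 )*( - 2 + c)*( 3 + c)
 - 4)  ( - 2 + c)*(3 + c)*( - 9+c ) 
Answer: 3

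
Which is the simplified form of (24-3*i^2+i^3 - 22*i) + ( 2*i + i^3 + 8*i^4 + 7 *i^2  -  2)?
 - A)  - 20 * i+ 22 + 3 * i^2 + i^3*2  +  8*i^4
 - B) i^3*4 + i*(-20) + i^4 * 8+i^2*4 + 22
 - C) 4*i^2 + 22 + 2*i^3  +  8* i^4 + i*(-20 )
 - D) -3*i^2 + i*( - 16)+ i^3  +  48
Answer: C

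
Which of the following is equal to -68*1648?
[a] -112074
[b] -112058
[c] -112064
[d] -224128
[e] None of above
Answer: c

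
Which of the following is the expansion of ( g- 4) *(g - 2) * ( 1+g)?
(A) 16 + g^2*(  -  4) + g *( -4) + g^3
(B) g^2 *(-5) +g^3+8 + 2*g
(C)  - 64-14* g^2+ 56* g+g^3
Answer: B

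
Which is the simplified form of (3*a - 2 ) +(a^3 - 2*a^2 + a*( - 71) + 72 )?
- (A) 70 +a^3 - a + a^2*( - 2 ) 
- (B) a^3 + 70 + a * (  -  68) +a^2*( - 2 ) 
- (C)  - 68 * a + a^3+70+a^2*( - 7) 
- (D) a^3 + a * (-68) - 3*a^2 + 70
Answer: B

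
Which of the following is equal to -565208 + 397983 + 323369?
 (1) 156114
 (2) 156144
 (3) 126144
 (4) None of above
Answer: 2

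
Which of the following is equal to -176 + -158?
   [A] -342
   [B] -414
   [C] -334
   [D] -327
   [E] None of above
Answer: C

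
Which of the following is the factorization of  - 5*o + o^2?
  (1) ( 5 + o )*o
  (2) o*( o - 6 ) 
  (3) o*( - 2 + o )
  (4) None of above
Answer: 4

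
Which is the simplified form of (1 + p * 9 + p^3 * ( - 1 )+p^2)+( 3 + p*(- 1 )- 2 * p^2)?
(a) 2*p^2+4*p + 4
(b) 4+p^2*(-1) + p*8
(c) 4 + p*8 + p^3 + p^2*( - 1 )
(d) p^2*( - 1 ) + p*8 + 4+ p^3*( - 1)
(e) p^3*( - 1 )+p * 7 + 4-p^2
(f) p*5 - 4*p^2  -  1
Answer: d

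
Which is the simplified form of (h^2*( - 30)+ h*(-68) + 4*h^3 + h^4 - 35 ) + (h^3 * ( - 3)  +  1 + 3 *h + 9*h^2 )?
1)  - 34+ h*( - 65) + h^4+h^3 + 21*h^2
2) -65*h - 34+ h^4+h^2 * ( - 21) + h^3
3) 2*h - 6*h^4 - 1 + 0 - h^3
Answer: 2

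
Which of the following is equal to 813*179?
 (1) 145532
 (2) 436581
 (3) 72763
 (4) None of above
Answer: 4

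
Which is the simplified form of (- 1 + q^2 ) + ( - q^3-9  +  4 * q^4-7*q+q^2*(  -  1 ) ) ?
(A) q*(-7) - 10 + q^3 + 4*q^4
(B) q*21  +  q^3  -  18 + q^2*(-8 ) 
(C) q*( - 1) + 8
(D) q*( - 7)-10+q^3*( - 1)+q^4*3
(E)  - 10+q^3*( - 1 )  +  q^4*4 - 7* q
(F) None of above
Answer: E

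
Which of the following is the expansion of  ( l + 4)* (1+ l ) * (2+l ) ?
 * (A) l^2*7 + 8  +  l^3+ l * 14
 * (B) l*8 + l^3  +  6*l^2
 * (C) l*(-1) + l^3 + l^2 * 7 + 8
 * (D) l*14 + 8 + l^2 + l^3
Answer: A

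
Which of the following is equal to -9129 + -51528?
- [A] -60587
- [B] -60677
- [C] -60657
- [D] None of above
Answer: C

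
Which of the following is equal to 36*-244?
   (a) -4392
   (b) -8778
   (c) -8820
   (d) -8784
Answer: d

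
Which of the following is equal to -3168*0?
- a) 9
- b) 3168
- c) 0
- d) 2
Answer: c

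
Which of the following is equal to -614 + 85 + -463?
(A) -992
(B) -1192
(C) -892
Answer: A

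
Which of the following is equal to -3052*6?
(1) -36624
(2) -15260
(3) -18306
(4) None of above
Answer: 4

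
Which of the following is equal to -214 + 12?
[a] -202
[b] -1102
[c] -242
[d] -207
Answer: a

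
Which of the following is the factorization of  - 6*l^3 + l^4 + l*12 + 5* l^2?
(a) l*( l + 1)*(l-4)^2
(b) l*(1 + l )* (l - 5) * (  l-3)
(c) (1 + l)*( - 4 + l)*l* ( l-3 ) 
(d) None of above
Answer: c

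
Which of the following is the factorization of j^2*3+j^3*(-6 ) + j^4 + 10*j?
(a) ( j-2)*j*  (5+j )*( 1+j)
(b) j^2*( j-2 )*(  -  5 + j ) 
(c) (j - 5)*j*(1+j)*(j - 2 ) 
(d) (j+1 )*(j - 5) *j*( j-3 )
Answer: c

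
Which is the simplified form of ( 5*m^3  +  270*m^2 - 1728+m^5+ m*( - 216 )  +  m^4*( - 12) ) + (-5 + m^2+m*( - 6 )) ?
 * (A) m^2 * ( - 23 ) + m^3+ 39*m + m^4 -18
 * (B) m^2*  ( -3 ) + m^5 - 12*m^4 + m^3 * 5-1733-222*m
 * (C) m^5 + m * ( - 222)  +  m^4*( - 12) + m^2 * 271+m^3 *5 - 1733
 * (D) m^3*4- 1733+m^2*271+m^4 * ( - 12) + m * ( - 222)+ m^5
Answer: C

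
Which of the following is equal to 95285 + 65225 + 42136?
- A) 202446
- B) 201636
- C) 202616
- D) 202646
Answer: D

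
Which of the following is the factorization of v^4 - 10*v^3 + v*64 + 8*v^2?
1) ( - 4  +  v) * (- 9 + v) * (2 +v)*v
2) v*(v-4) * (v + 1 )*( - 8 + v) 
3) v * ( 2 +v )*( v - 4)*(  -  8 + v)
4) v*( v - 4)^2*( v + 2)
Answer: 3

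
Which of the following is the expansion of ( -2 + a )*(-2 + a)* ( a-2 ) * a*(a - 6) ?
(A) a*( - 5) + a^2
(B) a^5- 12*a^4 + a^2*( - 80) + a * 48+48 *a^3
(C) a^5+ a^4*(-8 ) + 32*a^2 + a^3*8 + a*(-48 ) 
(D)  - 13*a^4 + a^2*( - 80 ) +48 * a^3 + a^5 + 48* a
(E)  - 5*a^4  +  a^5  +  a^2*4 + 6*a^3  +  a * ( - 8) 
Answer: B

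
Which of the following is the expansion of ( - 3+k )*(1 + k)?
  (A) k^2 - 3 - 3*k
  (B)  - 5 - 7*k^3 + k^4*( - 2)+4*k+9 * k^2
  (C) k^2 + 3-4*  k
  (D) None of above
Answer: D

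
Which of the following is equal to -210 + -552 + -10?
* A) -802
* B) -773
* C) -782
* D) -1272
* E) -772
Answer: E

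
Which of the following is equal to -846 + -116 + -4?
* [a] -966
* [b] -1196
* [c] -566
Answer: a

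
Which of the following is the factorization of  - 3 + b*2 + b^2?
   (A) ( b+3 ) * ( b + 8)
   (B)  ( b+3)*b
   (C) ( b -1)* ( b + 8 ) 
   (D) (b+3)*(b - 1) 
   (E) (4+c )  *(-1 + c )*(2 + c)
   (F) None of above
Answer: D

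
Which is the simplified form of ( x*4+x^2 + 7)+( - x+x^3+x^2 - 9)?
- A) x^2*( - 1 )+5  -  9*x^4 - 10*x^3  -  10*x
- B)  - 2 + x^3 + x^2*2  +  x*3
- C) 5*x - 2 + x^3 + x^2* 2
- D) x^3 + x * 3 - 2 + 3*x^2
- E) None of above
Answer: B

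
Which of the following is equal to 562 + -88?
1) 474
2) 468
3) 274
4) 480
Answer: 1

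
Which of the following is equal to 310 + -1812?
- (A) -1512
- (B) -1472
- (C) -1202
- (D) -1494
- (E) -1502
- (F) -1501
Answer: E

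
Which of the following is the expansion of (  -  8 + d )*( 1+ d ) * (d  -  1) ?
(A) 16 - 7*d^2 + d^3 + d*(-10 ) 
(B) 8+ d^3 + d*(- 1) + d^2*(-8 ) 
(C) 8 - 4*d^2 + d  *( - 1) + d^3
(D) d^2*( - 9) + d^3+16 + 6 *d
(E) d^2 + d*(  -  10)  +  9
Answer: B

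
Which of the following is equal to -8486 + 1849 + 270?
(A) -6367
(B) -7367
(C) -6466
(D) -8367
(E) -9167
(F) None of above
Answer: A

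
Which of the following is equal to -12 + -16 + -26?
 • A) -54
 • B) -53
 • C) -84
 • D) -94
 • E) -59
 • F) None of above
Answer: A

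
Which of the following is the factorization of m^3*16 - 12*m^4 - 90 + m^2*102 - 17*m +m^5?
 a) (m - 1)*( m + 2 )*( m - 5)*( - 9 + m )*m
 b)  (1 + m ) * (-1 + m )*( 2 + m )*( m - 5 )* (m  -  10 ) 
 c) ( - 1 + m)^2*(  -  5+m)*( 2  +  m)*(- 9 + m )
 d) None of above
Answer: d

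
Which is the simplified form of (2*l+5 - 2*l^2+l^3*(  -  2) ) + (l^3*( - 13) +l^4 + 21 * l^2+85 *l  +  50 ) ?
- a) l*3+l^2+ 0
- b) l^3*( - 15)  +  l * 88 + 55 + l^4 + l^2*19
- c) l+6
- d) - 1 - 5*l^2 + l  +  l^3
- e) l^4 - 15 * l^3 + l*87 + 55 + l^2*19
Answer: e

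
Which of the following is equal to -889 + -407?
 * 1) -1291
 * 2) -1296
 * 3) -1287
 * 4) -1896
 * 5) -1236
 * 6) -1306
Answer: 2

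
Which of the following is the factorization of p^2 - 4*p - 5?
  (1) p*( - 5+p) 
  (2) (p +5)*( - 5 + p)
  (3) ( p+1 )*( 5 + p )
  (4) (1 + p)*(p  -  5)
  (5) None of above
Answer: 4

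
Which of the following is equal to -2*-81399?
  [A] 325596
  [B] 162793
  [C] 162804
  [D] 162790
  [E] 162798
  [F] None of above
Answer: E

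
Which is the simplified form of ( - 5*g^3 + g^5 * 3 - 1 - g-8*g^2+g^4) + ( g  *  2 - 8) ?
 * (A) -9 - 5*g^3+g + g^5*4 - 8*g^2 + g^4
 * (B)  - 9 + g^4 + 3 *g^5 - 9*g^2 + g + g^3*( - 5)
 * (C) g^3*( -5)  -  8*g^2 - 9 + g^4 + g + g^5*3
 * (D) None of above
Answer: C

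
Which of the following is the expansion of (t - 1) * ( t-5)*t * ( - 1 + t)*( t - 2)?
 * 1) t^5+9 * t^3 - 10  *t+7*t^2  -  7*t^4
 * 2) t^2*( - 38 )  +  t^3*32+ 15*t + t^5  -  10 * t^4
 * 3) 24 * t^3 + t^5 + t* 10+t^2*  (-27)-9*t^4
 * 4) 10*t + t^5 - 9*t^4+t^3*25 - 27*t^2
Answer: 4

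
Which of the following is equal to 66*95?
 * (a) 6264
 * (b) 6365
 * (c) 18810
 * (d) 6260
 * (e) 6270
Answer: e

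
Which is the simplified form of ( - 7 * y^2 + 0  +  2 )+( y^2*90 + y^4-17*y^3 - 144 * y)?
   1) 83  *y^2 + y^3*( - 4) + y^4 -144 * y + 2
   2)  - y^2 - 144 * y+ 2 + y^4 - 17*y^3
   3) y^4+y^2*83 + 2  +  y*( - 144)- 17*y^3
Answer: 3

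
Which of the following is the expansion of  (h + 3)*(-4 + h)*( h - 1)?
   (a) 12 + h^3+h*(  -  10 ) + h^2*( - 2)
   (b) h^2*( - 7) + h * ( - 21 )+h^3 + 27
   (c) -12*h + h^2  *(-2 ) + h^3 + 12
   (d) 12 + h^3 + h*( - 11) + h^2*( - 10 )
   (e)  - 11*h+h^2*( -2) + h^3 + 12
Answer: e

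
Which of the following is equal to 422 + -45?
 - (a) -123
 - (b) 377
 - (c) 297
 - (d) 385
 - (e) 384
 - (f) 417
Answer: b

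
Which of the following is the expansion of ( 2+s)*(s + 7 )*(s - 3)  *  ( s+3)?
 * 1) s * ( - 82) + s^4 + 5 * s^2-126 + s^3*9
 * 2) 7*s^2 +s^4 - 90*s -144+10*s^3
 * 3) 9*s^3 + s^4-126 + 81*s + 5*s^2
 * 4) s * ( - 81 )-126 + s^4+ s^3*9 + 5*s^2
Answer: 4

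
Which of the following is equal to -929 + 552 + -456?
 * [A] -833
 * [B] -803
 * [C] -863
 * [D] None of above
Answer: A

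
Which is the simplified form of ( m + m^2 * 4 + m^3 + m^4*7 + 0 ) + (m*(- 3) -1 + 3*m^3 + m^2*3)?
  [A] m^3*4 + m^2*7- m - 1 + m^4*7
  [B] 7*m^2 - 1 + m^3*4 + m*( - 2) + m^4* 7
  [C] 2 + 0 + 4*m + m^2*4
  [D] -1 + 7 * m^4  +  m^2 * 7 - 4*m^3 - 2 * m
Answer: B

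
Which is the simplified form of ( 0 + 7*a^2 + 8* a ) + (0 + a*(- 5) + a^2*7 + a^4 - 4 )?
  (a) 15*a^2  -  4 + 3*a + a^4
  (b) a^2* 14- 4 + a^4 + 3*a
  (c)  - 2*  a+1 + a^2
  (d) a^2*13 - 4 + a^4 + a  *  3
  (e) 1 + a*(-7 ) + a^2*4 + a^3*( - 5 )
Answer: b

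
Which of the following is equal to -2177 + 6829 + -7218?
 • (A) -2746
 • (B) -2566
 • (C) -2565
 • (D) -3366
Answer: B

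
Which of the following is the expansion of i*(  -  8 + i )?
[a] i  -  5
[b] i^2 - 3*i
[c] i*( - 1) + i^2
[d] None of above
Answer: d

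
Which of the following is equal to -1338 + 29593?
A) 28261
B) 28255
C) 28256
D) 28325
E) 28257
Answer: B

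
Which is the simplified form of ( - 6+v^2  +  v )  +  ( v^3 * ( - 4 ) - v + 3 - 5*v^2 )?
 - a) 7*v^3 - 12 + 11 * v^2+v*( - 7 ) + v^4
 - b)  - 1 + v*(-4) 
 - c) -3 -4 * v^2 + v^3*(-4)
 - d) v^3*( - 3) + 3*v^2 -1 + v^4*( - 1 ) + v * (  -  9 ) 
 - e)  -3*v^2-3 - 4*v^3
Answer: c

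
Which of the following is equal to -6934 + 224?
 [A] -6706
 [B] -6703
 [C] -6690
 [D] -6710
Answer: D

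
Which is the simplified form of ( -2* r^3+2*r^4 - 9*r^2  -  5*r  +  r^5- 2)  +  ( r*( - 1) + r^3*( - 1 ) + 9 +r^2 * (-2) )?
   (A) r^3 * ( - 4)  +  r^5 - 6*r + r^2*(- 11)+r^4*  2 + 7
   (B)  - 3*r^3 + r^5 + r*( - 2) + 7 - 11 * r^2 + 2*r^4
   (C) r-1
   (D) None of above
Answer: D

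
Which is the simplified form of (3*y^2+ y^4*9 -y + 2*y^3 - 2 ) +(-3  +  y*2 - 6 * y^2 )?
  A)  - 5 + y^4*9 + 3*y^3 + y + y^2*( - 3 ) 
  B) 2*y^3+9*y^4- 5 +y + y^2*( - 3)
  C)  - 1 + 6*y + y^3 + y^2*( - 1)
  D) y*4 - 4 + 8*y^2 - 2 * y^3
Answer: B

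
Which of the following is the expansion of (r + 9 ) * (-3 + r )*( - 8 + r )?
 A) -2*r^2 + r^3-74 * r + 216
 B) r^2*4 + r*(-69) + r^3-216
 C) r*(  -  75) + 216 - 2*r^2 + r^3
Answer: C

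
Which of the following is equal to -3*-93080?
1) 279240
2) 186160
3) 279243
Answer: 1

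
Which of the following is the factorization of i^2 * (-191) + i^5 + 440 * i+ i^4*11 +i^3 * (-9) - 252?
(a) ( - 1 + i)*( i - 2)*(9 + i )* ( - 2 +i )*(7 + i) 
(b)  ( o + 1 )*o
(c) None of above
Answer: a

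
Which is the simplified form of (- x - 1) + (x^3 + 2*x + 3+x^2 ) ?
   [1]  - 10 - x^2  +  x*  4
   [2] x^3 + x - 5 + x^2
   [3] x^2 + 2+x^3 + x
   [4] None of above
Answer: 3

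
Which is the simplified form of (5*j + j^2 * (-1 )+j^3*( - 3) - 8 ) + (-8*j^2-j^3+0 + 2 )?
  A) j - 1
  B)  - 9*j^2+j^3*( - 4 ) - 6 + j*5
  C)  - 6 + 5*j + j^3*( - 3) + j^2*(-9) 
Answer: B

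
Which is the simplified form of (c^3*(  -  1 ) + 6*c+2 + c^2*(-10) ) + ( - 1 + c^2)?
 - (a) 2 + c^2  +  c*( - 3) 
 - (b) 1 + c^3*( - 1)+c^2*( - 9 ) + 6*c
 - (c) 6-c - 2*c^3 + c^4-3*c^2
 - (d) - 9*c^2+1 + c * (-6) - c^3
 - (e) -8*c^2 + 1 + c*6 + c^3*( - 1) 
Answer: b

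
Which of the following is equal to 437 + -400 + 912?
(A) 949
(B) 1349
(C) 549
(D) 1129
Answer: A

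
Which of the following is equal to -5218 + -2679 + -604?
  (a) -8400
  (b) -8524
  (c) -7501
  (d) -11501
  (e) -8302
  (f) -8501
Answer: f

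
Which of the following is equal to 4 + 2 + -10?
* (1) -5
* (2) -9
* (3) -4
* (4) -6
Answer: 3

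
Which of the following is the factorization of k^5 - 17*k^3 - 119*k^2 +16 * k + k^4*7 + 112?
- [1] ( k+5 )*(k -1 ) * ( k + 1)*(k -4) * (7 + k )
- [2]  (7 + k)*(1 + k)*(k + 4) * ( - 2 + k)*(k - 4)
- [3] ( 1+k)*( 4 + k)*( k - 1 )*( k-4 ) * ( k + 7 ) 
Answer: 3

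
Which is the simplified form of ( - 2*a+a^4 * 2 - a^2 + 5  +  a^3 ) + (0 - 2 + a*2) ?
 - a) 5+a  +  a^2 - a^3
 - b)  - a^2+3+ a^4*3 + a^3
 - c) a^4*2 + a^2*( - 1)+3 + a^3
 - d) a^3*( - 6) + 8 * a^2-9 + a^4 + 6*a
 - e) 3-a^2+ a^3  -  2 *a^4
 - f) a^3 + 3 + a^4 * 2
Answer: c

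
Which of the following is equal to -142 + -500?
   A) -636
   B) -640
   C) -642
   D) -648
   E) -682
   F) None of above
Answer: C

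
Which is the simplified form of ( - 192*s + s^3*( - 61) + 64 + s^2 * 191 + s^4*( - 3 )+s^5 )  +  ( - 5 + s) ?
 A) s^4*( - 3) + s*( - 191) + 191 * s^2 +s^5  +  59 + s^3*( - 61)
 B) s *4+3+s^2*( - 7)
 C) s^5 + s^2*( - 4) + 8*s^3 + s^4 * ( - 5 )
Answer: A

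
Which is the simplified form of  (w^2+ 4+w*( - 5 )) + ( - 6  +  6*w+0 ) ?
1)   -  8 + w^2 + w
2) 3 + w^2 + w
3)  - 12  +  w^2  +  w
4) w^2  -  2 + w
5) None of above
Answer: 4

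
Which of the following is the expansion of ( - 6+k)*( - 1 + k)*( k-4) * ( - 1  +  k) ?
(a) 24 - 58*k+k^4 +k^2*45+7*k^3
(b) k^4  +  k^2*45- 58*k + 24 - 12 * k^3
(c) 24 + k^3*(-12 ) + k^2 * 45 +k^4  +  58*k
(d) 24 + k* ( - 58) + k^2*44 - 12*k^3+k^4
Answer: b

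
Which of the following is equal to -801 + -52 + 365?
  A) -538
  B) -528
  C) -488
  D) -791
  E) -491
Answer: C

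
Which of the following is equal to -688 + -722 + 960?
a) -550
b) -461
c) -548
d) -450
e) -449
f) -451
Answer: d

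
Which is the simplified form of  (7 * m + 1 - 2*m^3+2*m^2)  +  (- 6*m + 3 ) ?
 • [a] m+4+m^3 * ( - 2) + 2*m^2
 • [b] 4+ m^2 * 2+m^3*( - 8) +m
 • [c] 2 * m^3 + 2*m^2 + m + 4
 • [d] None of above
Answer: a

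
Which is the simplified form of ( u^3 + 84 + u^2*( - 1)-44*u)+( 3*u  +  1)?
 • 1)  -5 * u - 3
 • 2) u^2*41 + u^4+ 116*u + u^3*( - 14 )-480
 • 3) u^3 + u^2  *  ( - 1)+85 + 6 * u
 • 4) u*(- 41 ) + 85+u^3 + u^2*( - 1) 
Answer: 4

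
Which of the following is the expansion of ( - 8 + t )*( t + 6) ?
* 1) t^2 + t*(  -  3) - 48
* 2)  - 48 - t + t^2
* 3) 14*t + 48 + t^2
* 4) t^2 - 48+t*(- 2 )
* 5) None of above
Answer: 4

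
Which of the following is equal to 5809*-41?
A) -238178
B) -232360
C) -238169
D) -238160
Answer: C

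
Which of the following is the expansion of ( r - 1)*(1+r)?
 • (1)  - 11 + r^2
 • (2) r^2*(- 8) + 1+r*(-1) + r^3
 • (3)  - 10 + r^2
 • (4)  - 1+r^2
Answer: 4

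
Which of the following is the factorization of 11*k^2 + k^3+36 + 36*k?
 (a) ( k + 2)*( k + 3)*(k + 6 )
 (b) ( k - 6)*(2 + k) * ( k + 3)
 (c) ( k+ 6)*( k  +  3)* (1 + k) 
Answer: a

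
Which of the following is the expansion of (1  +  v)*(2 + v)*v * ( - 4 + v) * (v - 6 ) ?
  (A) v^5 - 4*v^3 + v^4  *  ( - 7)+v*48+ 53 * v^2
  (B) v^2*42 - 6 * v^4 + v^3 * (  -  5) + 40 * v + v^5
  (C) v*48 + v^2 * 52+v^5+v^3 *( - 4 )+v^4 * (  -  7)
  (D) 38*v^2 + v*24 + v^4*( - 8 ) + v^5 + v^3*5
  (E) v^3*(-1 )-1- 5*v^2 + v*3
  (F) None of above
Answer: C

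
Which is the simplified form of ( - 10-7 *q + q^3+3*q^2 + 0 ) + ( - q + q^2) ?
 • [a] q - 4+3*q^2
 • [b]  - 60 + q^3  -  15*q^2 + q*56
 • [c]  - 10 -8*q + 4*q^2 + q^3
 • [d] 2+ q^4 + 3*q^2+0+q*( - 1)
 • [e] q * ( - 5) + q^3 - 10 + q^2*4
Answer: c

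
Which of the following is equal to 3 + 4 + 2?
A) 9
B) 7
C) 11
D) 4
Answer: A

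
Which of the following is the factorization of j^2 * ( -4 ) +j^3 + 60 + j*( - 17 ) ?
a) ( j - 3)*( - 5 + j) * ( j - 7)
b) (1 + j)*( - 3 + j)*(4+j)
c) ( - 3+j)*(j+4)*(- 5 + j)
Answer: c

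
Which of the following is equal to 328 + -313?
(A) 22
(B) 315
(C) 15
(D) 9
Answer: C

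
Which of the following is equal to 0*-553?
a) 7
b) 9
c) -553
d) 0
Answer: d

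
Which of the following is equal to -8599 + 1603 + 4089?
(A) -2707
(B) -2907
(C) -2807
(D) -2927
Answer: B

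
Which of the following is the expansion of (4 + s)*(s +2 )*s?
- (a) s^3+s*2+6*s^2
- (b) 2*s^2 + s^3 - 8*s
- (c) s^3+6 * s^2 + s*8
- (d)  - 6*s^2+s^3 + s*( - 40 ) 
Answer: c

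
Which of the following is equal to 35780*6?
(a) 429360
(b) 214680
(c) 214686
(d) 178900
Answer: b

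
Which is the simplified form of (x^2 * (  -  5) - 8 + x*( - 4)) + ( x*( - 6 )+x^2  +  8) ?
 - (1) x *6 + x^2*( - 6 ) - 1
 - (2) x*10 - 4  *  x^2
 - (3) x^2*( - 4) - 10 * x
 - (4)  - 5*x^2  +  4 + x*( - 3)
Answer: 3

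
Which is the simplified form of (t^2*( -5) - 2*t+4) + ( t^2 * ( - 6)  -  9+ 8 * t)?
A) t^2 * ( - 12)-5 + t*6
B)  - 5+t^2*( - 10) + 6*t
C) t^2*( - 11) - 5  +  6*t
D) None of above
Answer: C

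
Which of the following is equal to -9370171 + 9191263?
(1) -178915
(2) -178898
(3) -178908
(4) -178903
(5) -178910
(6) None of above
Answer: 3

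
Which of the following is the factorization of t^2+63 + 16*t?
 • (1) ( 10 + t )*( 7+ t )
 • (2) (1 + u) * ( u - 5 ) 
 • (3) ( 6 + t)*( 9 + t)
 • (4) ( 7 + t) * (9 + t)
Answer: 4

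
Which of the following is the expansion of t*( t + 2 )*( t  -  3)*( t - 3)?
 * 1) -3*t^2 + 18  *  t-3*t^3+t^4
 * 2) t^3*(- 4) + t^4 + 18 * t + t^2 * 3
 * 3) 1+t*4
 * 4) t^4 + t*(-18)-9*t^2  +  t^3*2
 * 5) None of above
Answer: 5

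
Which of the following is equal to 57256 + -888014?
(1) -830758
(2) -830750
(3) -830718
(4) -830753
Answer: 1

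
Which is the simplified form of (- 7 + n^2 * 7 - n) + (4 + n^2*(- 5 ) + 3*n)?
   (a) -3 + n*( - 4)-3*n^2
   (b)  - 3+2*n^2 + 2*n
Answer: b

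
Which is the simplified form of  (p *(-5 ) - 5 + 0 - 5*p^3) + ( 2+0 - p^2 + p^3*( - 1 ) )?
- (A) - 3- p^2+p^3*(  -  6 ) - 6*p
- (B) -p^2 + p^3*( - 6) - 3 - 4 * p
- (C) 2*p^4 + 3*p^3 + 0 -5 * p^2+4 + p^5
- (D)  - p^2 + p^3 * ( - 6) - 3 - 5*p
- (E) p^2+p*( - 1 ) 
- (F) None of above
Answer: D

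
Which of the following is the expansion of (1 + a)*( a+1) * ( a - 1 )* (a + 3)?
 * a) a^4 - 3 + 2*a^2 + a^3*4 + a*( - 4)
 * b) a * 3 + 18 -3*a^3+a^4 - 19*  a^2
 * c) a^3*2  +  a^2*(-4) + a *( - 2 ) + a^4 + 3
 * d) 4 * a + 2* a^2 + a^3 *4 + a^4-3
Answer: a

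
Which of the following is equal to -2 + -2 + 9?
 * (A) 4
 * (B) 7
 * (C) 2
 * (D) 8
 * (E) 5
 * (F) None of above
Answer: E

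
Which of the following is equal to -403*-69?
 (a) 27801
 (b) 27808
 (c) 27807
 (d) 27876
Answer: c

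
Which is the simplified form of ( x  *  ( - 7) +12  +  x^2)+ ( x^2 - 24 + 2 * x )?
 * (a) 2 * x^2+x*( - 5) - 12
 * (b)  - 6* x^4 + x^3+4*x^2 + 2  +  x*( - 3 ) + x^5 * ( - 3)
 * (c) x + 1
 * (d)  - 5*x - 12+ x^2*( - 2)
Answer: a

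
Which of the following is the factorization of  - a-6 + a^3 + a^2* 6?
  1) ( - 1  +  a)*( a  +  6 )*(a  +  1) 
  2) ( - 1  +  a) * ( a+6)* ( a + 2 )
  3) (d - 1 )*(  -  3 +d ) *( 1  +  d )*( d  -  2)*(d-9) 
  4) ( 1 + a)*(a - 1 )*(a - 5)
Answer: 1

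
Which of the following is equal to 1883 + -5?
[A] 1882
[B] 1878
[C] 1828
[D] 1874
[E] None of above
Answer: B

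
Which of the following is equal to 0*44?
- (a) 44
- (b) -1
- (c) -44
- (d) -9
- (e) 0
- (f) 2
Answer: e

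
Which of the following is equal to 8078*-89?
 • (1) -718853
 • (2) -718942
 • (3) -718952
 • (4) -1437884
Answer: 2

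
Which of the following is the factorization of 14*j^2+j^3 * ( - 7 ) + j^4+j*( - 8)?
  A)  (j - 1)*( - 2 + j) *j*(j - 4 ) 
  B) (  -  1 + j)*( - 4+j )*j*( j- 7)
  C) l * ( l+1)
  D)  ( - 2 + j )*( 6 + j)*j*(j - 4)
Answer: A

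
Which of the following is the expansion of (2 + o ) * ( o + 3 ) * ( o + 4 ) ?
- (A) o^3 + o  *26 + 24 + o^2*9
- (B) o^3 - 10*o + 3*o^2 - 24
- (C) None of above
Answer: A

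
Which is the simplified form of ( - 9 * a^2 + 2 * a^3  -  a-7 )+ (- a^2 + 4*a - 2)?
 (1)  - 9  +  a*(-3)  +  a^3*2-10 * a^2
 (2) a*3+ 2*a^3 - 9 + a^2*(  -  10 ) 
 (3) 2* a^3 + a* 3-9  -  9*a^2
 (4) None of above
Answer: 2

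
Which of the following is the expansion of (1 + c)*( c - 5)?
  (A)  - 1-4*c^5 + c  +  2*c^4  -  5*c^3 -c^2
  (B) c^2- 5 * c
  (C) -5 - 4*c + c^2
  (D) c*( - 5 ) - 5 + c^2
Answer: C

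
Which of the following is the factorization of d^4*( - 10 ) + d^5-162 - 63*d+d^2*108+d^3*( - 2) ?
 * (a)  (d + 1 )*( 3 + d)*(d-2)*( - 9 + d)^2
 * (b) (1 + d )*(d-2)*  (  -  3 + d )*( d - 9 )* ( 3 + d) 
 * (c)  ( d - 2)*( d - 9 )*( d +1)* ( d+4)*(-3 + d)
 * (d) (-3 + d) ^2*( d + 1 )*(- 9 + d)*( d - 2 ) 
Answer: b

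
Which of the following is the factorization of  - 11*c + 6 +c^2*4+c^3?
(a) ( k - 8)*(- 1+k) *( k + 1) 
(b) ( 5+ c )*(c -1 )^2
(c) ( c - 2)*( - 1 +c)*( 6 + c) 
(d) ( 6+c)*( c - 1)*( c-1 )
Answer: d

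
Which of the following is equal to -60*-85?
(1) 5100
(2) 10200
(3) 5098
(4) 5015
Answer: 1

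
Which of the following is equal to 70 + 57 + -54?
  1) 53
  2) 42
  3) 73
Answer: 3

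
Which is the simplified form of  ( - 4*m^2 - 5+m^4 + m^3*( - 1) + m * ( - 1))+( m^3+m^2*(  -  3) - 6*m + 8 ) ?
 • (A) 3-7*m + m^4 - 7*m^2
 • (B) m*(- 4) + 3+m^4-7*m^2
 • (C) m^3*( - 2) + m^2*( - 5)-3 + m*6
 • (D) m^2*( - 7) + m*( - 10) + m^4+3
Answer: A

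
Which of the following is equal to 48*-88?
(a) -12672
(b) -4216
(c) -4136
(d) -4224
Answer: d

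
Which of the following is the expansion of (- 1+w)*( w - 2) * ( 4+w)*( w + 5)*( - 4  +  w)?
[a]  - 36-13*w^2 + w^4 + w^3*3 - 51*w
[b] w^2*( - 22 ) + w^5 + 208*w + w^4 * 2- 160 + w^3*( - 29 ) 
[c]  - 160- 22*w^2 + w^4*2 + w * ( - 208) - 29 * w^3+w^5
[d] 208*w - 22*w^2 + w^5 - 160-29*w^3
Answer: b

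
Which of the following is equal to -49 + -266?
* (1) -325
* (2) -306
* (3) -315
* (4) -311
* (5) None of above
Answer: 3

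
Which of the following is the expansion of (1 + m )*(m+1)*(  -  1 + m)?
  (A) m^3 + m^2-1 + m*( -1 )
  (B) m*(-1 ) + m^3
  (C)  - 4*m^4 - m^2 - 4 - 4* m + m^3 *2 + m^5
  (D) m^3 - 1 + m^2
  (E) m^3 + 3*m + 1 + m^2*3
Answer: A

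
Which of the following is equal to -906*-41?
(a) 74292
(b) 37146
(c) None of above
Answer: b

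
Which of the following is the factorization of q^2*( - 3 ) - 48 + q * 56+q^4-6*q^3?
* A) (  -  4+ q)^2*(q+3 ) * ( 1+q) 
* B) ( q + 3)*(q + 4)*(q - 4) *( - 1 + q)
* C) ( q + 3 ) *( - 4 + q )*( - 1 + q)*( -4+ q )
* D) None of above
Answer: C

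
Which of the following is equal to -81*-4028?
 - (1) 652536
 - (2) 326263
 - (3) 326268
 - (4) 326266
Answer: 3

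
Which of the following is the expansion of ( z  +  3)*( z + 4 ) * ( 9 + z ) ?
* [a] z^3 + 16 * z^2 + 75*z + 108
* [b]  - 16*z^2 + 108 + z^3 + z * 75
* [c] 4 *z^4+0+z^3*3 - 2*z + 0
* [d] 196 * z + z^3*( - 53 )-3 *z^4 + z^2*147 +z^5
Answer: a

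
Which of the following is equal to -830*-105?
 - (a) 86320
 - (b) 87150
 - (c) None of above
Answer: b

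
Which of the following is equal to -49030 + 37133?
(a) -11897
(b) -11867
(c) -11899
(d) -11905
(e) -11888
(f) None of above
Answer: a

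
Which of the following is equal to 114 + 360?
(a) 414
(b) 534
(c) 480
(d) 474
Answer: d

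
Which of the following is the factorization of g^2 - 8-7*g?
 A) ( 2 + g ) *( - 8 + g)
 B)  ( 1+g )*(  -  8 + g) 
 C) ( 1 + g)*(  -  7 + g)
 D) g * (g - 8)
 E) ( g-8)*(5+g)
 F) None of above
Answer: B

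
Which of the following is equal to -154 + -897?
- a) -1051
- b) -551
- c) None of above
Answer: a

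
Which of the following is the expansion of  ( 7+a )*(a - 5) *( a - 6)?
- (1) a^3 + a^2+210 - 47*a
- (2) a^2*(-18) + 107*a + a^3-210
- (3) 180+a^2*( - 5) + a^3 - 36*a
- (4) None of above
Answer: 4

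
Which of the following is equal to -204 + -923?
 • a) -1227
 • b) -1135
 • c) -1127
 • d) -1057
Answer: c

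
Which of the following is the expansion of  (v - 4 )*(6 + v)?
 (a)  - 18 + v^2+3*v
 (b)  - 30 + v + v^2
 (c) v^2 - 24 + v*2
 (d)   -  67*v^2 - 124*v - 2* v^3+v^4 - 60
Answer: c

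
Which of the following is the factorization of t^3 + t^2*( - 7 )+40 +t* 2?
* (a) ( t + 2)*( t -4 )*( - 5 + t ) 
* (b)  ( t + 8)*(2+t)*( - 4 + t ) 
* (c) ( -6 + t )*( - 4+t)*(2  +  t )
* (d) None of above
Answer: a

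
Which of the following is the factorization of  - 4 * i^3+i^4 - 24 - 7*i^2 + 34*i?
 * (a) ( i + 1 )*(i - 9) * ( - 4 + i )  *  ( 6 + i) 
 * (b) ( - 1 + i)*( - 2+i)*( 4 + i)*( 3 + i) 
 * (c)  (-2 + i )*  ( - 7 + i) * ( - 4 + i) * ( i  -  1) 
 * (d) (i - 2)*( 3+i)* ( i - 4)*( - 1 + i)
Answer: d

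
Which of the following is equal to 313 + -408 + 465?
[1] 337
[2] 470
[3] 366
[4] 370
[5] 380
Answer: 4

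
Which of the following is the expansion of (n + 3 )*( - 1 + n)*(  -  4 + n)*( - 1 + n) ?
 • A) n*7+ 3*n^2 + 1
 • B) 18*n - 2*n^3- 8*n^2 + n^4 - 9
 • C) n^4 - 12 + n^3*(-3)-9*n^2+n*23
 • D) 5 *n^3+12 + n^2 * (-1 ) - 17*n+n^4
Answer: C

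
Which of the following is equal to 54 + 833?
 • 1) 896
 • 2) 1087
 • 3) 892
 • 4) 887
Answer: 4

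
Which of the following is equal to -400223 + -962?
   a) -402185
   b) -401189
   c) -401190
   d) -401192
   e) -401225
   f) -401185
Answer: f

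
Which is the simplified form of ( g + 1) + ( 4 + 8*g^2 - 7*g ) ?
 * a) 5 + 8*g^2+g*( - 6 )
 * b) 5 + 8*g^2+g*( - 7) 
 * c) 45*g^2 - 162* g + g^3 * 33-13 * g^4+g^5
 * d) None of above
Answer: a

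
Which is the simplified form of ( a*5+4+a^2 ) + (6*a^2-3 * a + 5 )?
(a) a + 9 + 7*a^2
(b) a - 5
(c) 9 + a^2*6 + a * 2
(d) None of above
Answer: d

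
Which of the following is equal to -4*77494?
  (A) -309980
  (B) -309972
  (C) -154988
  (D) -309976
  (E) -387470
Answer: D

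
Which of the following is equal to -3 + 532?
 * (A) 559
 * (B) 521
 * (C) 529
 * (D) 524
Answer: C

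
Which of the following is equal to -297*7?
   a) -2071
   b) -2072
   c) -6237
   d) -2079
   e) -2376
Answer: d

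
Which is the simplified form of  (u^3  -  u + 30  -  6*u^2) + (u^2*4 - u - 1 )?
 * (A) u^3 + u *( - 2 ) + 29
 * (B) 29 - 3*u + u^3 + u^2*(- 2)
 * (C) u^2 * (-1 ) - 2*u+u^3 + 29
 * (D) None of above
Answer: D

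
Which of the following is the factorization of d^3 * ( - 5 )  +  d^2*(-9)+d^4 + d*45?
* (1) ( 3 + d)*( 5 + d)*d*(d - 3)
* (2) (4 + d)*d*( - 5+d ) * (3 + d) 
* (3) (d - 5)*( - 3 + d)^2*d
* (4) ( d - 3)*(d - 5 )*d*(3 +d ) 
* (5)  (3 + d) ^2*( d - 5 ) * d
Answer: 4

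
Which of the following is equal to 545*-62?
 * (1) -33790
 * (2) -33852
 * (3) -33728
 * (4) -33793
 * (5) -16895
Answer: 1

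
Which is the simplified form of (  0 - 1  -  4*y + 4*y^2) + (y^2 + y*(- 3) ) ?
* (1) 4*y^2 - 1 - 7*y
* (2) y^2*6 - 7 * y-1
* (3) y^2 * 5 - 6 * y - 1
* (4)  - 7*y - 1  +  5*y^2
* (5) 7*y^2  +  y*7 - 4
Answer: 4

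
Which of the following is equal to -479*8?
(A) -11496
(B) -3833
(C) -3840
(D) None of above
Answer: D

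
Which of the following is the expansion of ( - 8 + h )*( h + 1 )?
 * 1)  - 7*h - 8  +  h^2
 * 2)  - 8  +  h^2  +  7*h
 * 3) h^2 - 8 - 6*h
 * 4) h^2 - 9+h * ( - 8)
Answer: 1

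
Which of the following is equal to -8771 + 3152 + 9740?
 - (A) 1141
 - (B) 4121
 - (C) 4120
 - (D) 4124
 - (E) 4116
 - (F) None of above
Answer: B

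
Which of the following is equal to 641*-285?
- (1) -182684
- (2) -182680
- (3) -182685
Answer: 3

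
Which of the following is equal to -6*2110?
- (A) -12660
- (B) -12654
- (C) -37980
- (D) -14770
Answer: A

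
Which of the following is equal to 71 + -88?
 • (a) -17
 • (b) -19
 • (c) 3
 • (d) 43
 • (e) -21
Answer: a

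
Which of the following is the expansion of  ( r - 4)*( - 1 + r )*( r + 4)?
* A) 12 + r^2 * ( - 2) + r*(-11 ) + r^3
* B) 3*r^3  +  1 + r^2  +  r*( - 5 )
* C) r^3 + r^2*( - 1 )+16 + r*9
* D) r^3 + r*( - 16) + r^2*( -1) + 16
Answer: D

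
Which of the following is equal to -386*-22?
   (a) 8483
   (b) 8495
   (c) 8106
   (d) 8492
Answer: d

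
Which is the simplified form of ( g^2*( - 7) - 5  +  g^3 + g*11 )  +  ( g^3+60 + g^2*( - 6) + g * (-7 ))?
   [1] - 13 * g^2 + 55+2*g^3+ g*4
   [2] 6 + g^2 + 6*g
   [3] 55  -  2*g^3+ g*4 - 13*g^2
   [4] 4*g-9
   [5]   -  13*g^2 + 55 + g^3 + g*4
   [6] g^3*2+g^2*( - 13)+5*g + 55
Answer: 1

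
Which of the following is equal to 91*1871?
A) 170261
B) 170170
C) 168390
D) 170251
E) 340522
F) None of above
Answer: A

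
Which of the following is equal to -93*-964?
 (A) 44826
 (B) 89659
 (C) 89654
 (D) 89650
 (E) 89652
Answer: E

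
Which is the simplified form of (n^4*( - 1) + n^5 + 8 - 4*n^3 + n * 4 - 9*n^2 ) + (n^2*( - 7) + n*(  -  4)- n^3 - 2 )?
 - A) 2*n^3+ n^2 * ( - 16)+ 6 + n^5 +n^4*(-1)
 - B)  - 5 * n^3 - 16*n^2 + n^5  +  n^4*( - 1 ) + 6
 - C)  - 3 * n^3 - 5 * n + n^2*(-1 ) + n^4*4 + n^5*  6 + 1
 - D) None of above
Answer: B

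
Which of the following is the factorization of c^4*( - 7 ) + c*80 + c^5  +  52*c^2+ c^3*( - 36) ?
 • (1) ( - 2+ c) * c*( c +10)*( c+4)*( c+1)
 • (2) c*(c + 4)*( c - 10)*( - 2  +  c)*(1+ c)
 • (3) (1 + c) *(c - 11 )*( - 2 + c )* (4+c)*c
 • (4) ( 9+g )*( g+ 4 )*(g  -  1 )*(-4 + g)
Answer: 2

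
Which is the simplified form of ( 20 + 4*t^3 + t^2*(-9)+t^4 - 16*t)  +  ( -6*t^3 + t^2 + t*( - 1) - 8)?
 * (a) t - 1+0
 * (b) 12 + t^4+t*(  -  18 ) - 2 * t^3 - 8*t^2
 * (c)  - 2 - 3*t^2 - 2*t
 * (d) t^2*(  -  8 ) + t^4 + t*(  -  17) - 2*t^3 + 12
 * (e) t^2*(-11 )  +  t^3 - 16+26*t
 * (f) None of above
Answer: d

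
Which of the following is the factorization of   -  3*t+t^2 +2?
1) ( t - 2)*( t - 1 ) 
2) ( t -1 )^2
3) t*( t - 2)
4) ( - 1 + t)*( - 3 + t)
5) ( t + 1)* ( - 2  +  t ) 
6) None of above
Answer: 1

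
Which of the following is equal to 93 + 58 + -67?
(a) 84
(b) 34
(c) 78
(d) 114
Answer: a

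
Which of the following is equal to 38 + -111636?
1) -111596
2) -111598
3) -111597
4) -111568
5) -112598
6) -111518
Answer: 2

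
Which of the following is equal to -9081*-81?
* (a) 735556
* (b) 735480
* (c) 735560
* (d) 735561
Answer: d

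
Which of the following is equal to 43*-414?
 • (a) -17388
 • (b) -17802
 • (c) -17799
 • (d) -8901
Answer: b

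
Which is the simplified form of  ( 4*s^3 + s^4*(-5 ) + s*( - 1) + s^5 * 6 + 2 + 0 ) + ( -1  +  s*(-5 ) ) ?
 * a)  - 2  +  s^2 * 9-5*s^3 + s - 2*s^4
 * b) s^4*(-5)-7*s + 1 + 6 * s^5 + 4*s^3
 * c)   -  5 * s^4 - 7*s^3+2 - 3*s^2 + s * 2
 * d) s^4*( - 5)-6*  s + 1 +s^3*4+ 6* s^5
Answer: d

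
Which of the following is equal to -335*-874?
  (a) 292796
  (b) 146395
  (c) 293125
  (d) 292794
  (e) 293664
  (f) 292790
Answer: f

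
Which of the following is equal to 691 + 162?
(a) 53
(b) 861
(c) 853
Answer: c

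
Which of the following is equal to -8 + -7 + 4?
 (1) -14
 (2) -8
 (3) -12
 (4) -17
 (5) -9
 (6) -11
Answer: 6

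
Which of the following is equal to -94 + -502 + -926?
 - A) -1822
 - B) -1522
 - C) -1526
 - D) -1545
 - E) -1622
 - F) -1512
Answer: B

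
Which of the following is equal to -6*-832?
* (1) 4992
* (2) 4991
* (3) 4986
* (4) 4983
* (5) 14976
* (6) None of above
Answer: 1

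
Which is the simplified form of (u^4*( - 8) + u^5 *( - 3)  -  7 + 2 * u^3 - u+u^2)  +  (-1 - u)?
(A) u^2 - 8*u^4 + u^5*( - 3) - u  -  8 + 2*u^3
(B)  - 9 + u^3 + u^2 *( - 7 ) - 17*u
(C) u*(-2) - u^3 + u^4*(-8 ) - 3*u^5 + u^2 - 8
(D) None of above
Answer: D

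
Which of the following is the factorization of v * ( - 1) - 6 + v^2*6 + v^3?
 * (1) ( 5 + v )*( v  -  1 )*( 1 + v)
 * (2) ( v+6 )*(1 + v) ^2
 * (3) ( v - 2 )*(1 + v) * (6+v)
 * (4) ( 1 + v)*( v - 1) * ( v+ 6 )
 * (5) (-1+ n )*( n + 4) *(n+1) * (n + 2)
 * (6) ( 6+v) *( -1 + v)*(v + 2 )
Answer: 4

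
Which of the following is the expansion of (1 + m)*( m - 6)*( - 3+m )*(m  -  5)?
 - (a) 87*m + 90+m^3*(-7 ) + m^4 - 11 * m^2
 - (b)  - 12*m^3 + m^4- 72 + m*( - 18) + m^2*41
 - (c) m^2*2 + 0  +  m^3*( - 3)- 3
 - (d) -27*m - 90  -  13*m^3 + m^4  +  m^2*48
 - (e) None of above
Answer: e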